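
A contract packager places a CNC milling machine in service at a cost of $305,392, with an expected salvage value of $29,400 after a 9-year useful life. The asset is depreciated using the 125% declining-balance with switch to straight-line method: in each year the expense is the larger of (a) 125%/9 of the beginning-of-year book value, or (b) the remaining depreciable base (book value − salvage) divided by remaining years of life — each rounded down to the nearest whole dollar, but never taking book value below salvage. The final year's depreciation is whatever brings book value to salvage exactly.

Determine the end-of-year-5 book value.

Depreciable base = $305,392 − $29,400 = $275,992.
Year 1: DB = ⌊$305,392 × 125%/9⌋ = $42,415; SL = ⌊$275,992/9⌋ = $30,665 → take DB $42,415. Book value $262,977.
Year 2: DB = ⌊$262,977 × 125%/9⌋ = $36,524; SL = ⌊$233,577/8⌋ = $29,197 → take DB $36,524. Book value $226,453.
Year 3: DB = ⌊$226,453 × 125%/9⌋ = $31,451; SL = ⌊$197,053/7⌋ = $28,150 → take DB $31,451. Book value $195,002.
Year 4: DB = ⌊$195,002 × 125%/9⌋ = $27,083; SL = ⌊$165,602/6⌋ = $27,600 → take SL $27,600. Book value $167,402.
Year 5: DB = ⌊$167,402 × 125%/9⌋ = $23,250; SL = ⌊$138,002/5⌋ = $27,600 → take SL $27,600. Book value $139,802.

$139,802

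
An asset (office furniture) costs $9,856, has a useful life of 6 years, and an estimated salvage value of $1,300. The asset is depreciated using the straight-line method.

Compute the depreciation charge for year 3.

Depreciable base = $9,856 − $1,300 = $8,556.
Annual expense = $8,556 / 6 = $1,426.

$1,426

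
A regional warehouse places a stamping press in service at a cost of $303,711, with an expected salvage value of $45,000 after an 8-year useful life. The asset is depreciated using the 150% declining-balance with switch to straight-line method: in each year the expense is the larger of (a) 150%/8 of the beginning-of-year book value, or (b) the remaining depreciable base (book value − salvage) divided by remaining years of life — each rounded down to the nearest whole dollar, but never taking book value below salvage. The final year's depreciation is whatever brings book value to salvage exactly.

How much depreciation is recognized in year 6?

$20,848

Depreciable base = $303,711 − $45,000 = $258,711.
Year 1: DB = ⌊$303,711 × 150%/8⌋ = $56,945; SL = ⌊$258,711/8⌋ = $32,338 → take DB $56,945. Book value $246,766.
Year 2: DB = ⌊$246,766 × 150%/8⌋ = $46,268; SL = ⌊$201,766/7⌋ = $28,823 → take DB $46,268. Book value $200,498.
Year 3: DB = ⌊$200,498 × 150%/8⌋ = $37,593; SL = ⌊$155,498/6⌋ = $25,916 → take DB $37,593. Book value $162,905.
Year 4: DB = ⌊$162,905 × 150%/8⌋ = $30,544; SL = ⌊$117,905/5⌋ = $23,581 → take DB $30,544. Book value $132,361.
Year 5: DB = ⌊$132,361 × 150%/8⌋ = $24,817; SL = ⌊$87,361/4⌋ = $21,840 → take DB $24,817. Book value $107,544.
Year 6: DB = ⌊$107,544 × 150%/8⌋ = $20,164; SL = ⌊$62,544/3⌋ = $20,848 → take SL $20,848. Book value $86,696.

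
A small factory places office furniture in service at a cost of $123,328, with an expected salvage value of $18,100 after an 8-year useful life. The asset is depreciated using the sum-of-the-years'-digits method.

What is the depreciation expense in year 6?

$8,769

Depreciable base = $123,328 − $18,100 = $105,228.
Sum of the years' digits = 8+7+6+5+4+3+2+1 = 36.
Year 1: $105,228 × 8/36 = $23,384. Book value $99,944.
Year 2: $105,228 × 7/36 = $20,461. Book value $79,483.
Year 3: $105,228 × 6/36 = $17,538. Book value $61,945.
Year 4: $105,228 × 5/36 = $14,615. Book value $47,330.
Year 5: $105,228 × 4/36 = $11,692. Book value $35,638.
Year 6: $105,228 × 3/36 = $8,769. Book value $26,869.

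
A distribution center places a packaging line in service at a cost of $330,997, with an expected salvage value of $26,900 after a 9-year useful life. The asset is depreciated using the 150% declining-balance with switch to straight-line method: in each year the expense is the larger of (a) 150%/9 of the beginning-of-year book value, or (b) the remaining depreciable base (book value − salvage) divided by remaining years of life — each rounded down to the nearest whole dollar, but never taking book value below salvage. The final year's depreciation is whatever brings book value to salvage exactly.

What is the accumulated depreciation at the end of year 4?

$171,372

Depreciable base = $330,997 − $26,900 = $304,097.
Year 1: DB = ⌊$330,997 × 150%/9⌋ = $55,166; SL = ⌊$304,097/9⌋ = $33,788 → take DB $55,166. Book value $275,831.
Year 2: DB = ⌊$275,831 × 150%/9⌋ = $45,971; SL = ⌊$248,931/8⌋ = $31,116 → take DB $45,971. Book value $229,860.
Year 3: DB = ⌊$229,860 × 150%/9⌋ = $38,310; SL = ⌊$202,960/7⌋ = $28,994 → take DB $38,310. Book value $191,550.
Year 4: DB = ⌊$191,550 × 150%/9⌋ = $31,925; SL = ⌊$164,650/6⌋ = $27,441 → take DB $31,925. Book value $159,625.
Accumulated through year 4 = $330,997 − $159,625 = $171,372.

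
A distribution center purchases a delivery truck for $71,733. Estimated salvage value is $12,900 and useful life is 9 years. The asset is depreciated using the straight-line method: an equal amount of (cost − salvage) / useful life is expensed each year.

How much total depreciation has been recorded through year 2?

$13,074

Depreciable base = $71,733 − $12,900 = $58,833.
Annual expense = $58,833 / 9 = $6,537.
End of year 1: book value $65,196.
End of year 2: book value $58,659.
Accumulated through year 2 = $71,733 − $58,659 = $13,074.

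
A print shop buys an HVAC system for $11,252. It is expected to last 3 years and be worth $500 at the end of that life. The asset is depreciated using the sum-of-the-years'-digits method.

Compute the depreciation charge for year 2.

$3,584

Depreciable base = $11,252 − $500 = $10,752.
Sum of the years' digits = 3+2+1 = 6.
Year 1: $10,752 × 3/6 = $5,376. Book value $5,876.
Year 2: $10,752 × 2/6 = $3,584. Book value $2,292.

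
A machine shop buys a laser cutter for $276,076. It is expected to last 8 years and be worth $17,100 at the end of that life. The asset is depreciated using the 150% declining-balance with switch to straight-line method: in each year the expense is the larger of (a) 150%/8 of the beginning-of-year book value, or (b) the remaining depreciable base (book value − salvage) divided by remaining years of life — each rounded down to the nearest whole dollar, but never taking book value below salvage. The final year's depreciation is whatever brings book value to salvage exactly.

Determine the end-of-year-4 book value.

Depreciable base = $276,076 − $17,100 = $258,976.
Year 1: DB = ⌊$276,076 × 150%/8⌋ = $51,764; SL = ⌊$258,976/8⌋ = $32,372 → take DB $51,764. Book value $224,312.
Year 2: DB = ⌊$224,312 × 150%/8⌋ = $42,058; SL = ⌊$207,212/7⌋ = $29,601 → take DB $42,058. Book value $182,254.
Year 3: DB = ⌊$182,254 × 150%/8⌋ = $34,172; SL = ⌊$165,154/6⌋ = $27,525 → take DB $34,172. Book value $148,082.
Year 4: DB = ⌊$148,082 × 150%/8⌋ = $27,765; SL = ⌊$130,982/5⌋ = $26,196 → take DB $27,765. Book value $120,317.

$120,317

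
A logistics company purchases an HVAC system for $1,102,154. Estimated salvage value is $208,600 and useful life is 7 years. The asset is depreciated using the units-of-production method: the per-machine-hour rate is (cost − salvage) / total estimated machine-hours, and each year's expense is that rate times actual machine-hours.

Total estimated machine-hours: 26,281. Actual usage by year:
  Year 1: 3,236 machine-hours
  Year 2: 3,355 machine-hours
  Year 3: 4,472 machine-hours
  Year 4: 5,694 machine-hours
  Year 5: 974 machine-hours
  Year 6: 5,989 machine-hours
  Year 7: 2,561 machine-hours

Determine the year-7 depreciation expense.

$87,074

Depreciable base = $1,102,154 − $208,600 = $893,554.
Rate = $893,554 / 26,281 machine-hours = $34 per machine-hour.
Year 1: 3,236 × $34 = $110,024. Book value $992,130.
Year 2: 3,355 × $34 = $114,070. Book value $878,060.
Year 3: 4,472 × $34 = $152,048. Book value $726,012.
Year 4: 5,694 × $34 = $193,596. Book value $532,416.
Year 5: 974 × $34 = $33,116. Book value $499,300.
Year 6: 5,989 × $34 = $203,626. Book value $295,674.
Year 7: 2,561 × $34 = $87,074. Book value $208,600.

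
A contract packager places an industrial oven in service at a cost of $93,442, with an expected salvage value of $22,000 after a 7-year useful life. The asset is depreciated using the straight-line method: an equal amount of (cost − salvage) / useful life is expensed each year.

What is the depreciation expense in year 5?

Depreciable base = $93,442 − $22,000 = $71,442.
Annual expense = $71,442 / 7 = $10,206.

$10,206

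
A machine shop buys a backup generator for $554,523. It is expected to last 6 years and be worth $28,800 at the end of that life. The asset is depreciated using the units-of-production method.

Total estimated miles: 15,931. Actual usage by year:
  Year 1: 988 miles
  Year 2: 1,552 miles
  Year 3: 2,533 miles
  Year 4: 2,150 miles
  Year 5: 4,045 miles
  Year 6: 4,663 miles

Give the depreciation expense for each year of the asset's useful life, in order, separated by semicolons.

Depreciable base = $554,523 − $28,800 = $525,723.
Rate = $525,723 / 15,931 miles = $33 per mile.
Year 1: 988 × $33 = $32,604. Book value $521,919.
Year 2: 1,552 × $33 = $51,216. Book value $470,703.
Year 3: 2,533 × $33 = $83,589. Book value $387,114.
Year 4: 2,150 × $33 = $70,950. Book value $316,164.
Year 5: 4,045 × $33 = $133,485. Book value $182,679.
Year 6: 4,663 × $33 = $153,879. Book value $28,800.

$32,604; $51,216; $83,589; $70,950; $133,485; $153,879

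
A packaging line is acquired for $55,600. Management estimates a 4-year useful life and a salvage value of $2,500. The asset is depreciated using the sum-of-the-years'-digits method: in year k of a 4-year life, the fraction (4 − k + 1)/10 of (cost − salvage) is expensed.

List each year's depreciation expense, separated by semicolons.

$21,240; $15,930; $10,620; $5,310

Depreciable base = $55,600 − $2,500 = $53,100.
Sum of the years' digits = 4+3+2+1 = 10.
Year 1: $53,100 × 4/10 = $21,240. Book value $34,360.
Year 2: $53,100 × 3/10 = $15,930. Book value $18,430.
Year 3: $53,100 × 2/10 = $10,620. Book value $7,810.
Year 4: $53,100 × 1/10 = $5,310. Book value $2,500.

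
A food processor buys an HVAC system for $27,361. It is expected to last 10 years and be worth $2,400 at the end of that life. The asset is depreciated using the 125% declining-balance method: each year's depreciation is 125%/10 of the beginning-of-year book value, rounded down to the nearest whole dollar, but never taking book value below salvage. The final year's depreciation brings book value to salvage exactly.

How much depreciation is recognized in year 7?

$1,535

Depreciable base = $27,361 − $2,400 = $24,961.
Year 1: ⌊$27,361 × 125%/10⌋ = $3,420. Book value $23,941.
Year 2: ⌊$23,941 × 125%/10⌋ = $2,992. Book value $20,949.
Year 3: ⌊$20,949 × 125%/10⌋ = $2,618. Book value $18,331.
Year 4: ⌊$18,331 × 125%/10⌋ = $2,291. Book value $16,040.
Year 5: ⌊$16,040 × 125%/10⌋ = $2,005. Book value $14,035.
Year 6: ⌊$14,035 × 125%/10⌋ = $1,754. Book value $12,281.
Year 7: ⌊$12,281 × 125%/10⌋ = $1,535. Book value $10,746.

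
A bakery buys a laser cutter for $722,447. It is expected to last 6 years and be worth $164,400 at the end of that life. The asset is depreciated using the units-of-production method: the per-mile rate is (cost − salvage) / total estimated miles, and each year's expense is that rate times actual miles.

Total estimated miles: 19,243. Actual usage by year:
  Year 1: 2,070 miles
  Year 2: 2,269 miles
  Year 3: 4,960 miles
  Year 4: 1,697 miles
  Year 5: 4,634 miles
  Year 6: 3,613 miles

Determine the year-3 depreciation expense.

$143,840

Depreciable base = $722,447 − $164,400 = $558,047.
Rate = $558,047 / 19,243 miles = $29 per mile.
Year 1: 2,070 × $29 = $60,030. Book value $662,417.
Year 2: 2,269 × $29 = $65,801. Book value $596,616.
Year 3: 4,960 × $29 = $143,840. Book value $452,776.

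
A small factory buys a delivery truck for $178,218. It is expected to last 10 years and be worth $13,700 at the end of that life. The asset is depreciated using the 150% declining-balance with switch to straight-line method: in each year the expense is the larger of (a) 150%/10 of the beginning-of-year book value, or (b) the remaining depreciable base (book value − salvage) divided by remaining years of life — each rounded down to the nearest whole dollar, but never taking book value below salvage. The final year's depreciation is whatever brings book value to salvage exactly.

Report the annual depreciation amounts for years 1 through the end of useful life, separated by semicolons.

$26,732; $22,722; $19,314; $16,417; $13,954; $13,075; $13,076; $13,076; $13,076; $13,076

Depreciable base = $178,218 − $13,700 = $164,518.
Year 1: DB = ⌊$178,218 × 150%/10⌋ = $26,732; SL = ⌊$164,518/10⌋ = $16,451 → take DB $26,732. Book value $151,486.
Year 2: DB = ⌊$151,486 × 150%/10⌋ = $22,722; SL = ⌊$137,786/9⌋ = $15,309 → take DB $22,722. Book value $128,764.
Year 3: DB = ⌊$128,764 × 150%/10⌋ = $19,314; SL = ⌊$115,064/8⌋ = $14,383 → take DB $19,314. Book value $109,450.
Year 4: DB = ⌊$109,450 × 150%/10⌋ = $16,417; SL = ⌊$95,750/7⌋ = $13,678 → take DB $16,417. Book value $93,033.
Year 5: DB = ⌊$93,033 × 150%/10⌋ = $13,954; SL = ⌊$79,333/6⌋ = $13,222 → take DB $13,954. Book value $79,079.
Year 6: DB = ⌊$79,079 × 150%/10⌋ = $11,861; SL = ⌊$65,379/5⌋ = $13,075 → take SL $13,075. Book value $66,004.
Year 7: DB = ⌊$66,004 × 150%/10⌋ = $9,900; SL = ⌊$52,304/4⌋ = $13,076 → take SL $13,076. Book value $52,928.
Year 8: DB = ⌊$52,928 × 150%/10⌋ = $7,939; SL = ⌊$39,228/3⌋ = $13,076 → take SL $13,076. Book value $39,852.
Year 9: DB = ⌊$39,852 × 150%/10⌋ = $5,977; SL = ⌊$26,152/2⌋ = $13,076 → take SL $13,076. Book value $26,776.
Year 10 (final): $26,776 − $13,700 = $13,076. Book value $13,700.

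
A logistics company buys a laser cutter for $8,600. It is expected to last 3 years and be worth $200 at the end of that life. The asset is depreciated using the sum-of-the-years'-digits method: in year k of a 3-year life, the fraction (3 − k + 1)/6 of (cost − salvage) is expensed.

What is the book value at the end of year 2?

$1,600

Depreciable base = $8,600 − $200 = $8,400.
Sum of the years' digits = 3+2+1 = 6.
Year 1: $8,400 × 3/6 = $4,200. Book value $4,400.
Year 2: $8,400 × 2/6 = $2,800. Book value $1,600.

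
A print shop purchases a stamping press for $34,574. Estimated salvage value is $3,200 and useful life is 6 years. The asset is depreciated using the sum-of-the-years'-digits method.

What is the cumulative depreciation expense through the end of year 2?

Depreciable base = $34,574 − $3,200 = $31,374.
Sum of the years' digits = 6+5+4+3+2+1 = 21.
Year 1: $31,374 × 6/21 = $8,964. Book value $25,610.
Year 2: $31,374 × 5/21 = $7,470. Book value $18,140.
Accumulated through year 2 = $34,574 − $18,140 = $16,434.

$16,434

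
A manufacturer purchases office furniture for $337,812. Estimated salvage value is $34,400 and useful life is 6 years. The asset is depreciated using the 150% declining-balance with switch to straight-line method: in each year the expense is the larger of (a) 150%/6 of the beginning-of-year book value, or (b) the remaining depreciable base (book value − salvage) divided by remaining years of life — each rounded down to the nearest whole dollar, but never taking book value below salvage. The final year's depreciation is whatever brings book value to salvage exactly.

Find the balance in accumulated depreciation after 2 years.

Depreciable base = $337,812 − $34,400 = $303,412.
Year 1: DB = ⌊$337,812 × 150%/6⌋ = $84,453; SL = ⌊$303,412/6⌋ = $50,568 → take DB $84,453. Book value $253,359.
Year 2: DB = ⌊$253,359 × 150%/6⌋ = $63,339; SL = ⌊$218,959/5⌋ = $43,791 → take DB $63,339. Book value $190,020.
Accumulated through year 2 = $337,812 − $190,020 = $147,792.

$147,792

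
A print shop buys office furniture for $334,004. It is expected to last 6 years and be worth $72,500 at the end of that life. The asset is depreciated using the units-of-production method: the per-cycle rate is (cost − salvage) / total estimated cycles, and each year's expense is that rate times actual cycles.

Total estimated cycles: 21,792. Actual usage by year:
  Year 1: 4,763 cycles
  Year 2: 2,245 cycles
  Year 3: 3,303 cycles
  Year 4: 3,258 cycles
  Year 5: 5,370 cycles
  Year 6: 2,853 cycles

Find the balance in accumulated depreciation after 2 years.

Depreciable base = $334,004 − $72,500 = $261,504.
Rate = $261,504 / 21,792 cycles = $12 per cycle.
Year 1: 4,763 × $12 = $57,156. Book value $276,848.
Year 2: 2,245 × $12 = $26,940. Book value $249,908.
Accumulated through year 2 = $334,004 − $249,908 = $84,096.

$84,096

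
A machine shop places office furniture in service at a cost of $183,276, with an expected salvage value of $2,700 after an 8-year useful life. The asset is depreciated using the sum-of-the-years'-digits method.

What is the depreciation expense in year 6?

Depreciable base = $183,276 − $2,700 = $180,576.
Sum of the years' digits = 8+7+6+5+4+3+2+1 = 36.
Year 1: $180,576 × 8/36 = $40,128. Book value $143,148.
Year 2: $180,576 × 7/36 = $35,112. Book value $108,036.
Year 3: $180,576 × 6/36 = $30,096. Book value $77,940.
Year 4: $180,576 × 5/36 = $25,080. Book value $52,860.
Year 5: $180,576 × 4/36 = $20,064. Book value $32,796.
Year 6: $180,576 × 3/36 = $15,048. Book value $17,748.

$15,048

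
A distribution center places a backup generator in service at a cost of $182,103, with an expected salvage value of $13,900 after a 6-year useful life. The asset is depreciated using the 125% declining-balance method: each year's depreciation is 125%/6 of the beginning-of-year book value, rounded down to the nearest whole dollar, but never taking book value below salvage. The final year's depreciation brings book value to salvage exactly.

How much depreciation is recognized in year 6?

$42,729

Depreciable base = $182,103 − $13,900 = $168,203.
Year 1: ⌊$182,103 × 125%/6⌋ = $37,938. Book value $144,165.
Year 2: ⌊$144,165 × 125%/6⌋ = $30,034. Book value $114,131.
Year 3: ⌊$114,131 × 125%/6⌋ = $23,777. Book value $90,354.
Year 4: ⌊$90,354 × 125%/6⌋ = $18,823. Book value $71,531.
Year 5: ⌊$71,531 × 125%/6⌋ = $14,902. Book value $56,629.
Year 6 (final): $56,629 − $13,900 = $42,729. Book value $13,900.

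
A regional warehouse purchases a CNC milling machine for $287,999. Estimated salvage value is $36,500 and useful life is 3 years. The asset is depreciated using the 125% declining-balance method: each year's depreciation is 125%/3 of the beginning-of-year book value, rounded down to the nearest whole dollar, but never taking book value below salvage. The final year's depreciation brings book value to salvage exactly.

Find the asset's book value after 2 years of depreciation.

Depreciable base = $287,999 − $36,500 = $251,499.
Year 1: ⌊$287,999 × 125%/3⌋ = $119,999. Book value $168,000.
Year 2: ⌊$168,000 × 125%/3⌋ = $70,000. Book value $98,000.

$98,000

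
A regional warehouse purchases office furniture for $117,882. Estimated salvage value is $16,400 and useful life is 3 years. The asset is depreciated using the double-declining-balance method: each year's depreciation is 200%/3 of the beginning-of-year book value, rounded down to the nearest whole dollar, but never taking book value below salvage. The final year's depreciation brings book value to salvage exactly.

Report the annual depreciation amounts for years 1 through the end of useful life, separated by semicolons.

Depreciable base = $117,882 − $16,400 = $101,482.
Year 1: ⌊$117,882 × 200%/3⌋ = $78,588. Book value $39,294.
Year 2: ⌊$39,294 × 200%/3⌋ = $26,196, capped at $22,894. Book value $16,400.
Year 3 (final): $16,400 − $16,400 = $0. Book value $16,400.

$78,588; $22,894; $0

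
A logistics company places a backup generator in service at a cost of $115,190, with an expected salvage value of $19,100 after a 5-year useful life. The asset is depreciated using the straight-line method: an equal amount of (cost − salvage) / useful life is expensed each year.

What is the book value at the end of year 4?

$38,318

Depreciable base = $115,190 − $19,100 = $96,090.
Annual expense = $96,090 / 5 = $19,218.
End of year 1: book value $95,972.
End of year 2: book value $76,754.
End of year 3: book value $57,536.
End of year 4: book value $38,318.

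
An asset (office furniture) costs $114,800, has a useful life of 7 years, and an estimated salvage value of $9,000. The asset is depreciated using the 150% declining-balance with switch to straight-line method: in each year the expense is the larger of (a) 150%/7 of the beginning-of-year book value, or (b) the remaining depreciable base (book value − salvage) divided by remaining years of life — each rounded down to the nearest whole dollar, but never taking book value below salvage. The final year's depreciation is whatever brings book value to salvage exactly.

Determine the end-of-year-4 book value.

Depreciable base = $114,800 − $9,000 = $105,800.
Year 1: DB = ⌊$114,800 × 150%/7⌋ = $24,600; SL = ⌊$105,800/7⌋ = $15,114 → take DB $24,600. Book value $90,200.
Year 2: DB = ⌊$90,200 × 150%/7⌋ = $19,328; SL = ⌊$81,200/6⌋ = $13,533 → take DB $19,328. Book value $70,872.
Year 3: DB = ⌊$70,872 × 150%/7⌋ = $15,186; SL = ⌊$61,872/5⌋ = $12,374 → take DB $15,186. Book value $55,686.
Year 4: DB = ⌊$55,686 × 150%/7⌋ = $11,932; SL = ⌊$46,686/4⌋ = $11,671 → take DB $11,932. Book value $43,754.

$43,754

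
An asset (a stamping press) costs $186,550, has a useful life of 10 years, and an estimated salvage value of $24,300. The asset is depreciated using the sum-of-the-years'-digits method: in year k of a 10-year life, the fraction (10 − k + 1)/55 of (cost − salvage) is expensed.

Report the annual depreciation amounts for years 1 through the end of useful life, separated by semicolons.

$29,500; $26,550; $23,600; $20,650; $17,700; $14,750; $11,800; $8,850; $5,900; $2,950

Depreciable base = $186,550 − $24,300 = $162,250.
Sum of the years' digits = 10+9+8+7+6+5+4+3+2+1 = 55.
Year 1: $162,250 × 10/55 = $29,500. Book value $157,050.
Year 2: $162,250 × 9/55 = $26,550. Book value $130,500.
Year 3: $162,250 × 8/55 = $23,600. Book value $106,900.
Year 4: $162,250 × 7/55 = $20,650. Book value $86,250.
Year 5: $162,250 × 6/55 = $17,700. Book value $68,550.
Year 6: $162,250 × 5/55 = $14,750. Book value $53,800.
Year 7: $162,250 × 4/55 = $11,800. Book value $42,000.
Year 8: $162,250 × 3/55 = $8,850. Book value $33,150.
Year 9: $162,250 × 2/55 = $5,900. Book value $27,250.
Year 10: $162,250 × 1/55 = $2,950. Book value $24,300.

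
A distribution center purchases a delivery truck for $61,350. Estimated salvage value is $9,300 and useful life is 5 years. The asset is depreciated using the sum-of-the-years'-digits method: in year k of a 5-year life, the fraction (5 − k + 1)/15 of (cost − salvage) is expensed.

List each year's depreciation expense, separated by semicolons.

$17,350; $13,880; $10,410; $6,940; $3,470

Depreciable base = $61,350 − $9,300 = $52,050.
Sum of the years' digits = 5+4+3+2+1 = 15.
Year 1: $52,050 × 5/15 = $17,350. Book value $44,000.
Year 2: $52,050 × 4/15 = $13,880. Book value $30,120.
Year 3: $52,050 × 3/15 = $10,410. Book value $19,710.
Year 4: $52,050 × 2/15 = $6,940. Book value $12,770.
Year 5: $52,050 × 1/15 = $3,470. Book value $9,300.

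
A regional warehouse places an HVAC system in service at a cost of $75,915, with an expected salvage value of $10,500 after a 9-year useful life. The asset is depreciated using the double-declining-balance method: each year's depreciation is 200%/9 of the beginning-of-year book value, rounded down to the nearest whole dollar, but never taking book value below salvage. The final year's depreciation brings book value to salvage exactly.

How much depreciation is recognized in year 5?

$6,173

Depreciable base = $75,915 − $10,500 = $65,415.
Year 1: ⌊$75,915 × 200%/9⌋ = $16,870. Book value $59,045.
Year 2: ⌊$59,045 × 200%/9⌋ = $13,121. Book value $45,924.
Year 3: ⌊$45,924 × 200%/9⌋ = $10,205. Book value $35,719.
Year 4: ⌊$35,719 × 200%/9⌋ = $7,937. Book value $27,782.
Year 5: ⌊$27,782 × 200%/9⌋ = $6,173. Book value $21,609.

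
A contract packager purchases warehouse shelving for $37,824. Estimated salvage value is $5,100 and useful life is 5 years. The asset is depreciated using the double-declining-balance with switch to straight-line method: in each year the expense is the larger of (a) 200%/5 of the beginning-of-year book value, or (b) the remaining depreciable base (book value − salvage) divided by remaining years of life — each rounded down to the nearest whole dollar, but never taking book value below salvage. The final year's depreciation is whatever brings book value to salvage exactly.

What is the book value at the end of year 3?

$8,171

Depreciable base = $37,824 − $5,100 = $32,724.
Year 1: DB = ⌊$37,824 × 200%/5⌋ = $15,129; SL = ⌊$32,724/5⌋ = $6,544 → take DB $15,129. Book value $22,695.
Year 2: DB = ⌊$22,695 × 200%/5⌋ = $9,078; SL = ⌊$17,595/4⌋ = $4,398 → take DB $9,078. Book value $13,617.
Year 3: DB = ⌊$13,617 × 200%/5⌋ = $5,446; SL = ⌊$8,517/3⌋ = $2,839 → take DB $5,446. Book value $8,171.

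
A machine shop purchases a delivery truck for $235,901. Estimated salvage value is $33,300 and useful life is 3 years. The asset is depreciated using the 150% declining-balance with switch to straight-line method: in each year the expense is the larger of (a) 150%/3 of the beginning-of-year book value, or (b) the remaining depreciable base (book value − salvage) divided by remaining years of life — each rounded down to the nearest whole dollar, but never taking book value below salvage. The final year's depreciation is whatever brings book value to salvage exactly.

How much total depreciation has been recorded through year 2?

Depreciable base = $235,901 − $33,300 = $202,601.
Year 1: DB = ⌊$235,901 × 150%/3⌋ = $117,950; SL = ⌊$202,601/3⌋ = $67,533 → take DB $117,950. Book value $117,951.
Year 2: DB = ⌊$117,951 × 150%/3⌋ = $58,975; SL = ⌊$84,651/2⌋ = $42,325 → take DB $58,975. Book value $58,976.
Accumulated through year 2 = $235,901 − $58,976 = $176,925.

$176,925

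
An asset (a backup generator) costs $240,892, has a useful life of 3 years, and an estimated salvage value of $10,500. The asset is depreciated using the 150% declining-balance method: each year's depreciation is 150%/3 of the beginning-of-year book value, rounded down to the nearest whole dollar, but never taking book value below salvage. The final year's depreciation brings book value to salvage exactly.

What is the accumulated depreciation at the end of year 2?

Depreciable base = $240,892 − $10,500 = $230,392.
Year 1: ⌊$240,892 × 150%/3⌋ = $120,446. Book value $120,446.
Year 2: ⌊$120,446 × 150%/3⌋ = $60,223. Book value $60,223.
Accumulated through year 2 = $240,892 − $60,223 = $180,669.

$180,669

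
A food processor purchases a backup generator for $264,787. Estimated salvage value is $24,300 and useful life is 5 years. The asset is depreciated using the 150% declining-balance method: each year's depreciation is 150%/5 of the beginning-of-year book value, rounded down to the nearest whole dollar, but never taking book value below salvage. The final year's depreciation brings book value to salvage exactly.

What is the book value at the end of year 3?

Depreciable base = $264,787 − $24,300 = $240,487.
Year 1: ⌊$264,787 × 150%/5⌋ = $79,436. Book value $185,351.
Year 2: ⌊$185,351 × 150%/5⌋ = $55,605. Book value $129,746.
Year 3: ⌊$129,746 × 150%/5⌋ = $38,923. Book value $90,823.

$90,823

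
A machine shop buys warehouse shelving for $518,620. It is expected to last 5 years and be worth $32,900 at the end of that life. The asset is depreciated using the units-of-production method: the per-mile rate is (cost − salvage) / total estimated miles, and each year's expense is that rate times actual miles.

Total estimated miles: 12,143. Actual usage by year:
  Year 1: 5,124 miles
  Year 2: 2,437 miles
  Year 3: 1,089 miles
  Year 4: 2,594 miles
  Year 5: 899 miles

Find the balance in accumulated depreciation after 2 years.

Depreciable base = $518,620 − $32,900 = $485,720.
Rate = $485,720 / 12,143 miles = $40 per mile.
Year 1: 5,124 × $40 = $204,960. Book value $313,660.
Year 2: 2,437 × $40 = $97,480. Book value $216,180.
Accumulated through year 2 = $518,620 − $216,180 = $302,440.

$302,440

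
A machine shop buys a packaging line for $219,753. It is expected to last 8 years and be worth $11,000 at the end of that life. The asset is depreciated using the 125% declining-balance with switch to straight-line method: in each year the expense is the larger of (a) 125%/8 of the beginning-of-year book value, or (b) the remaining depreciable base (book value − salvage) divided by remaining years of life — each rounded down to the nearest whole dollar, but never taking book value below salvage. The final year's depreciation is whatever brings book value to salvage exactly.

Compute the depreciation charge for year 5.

$24,200

Depreciable base = $219,753 − $11,000 = $208,753.
Year 1: DB = ⌊$219,753 × 125%/8⌋ = $34,336; SL = ⌊$208,753/8⌋ = $26,094 → take DB $34,336. Book value $185,417.
Year 2: DB = ⌊$185,417 × 125%/8⌋ = $28,971; SL = ⌊$174,417/7⌋ = $24,916 → take DB $28,971. Book value $156,446.
Year 3: DB = ⌊$156,446 × 125%/8⌋ = $24,444; SL = ⌊$145,446/6⌋ = $24,241 → take DB $24,444. Book value $132,002.
Year 4: DB = ⌊$132,002 × 125%/8⌋ = $20,625; SL = ⌊$121,002/5⌋ = $24,200 → take SL $24,200. Book value $107,802.
Year 5: DB = ⌊$107,802 × 125%/8⌋ = $16,844; SL = ⌊$96,802/4⌋ = $24,200 → take SL $24,200. Book value $83,602.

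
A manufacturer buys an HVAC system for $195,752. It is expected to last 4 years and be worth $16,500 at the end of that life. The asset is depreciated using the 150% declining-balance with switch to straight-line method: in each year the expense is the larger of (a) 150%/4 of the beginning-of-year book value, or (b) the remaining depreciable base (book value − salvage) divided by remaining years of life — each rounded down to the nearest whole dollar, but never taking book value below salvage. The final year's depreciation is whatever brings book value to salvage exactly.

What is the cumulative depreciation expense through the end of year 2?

$119,286

Depreciable base = $195,752 − $16,500 = $179,252.
Year 1: DB = ⌊$195,752 × 150%/4⌋ = $73,407; SL = ⌊$179,252/4⌋ = $44,813 → take DB $73,407. Book value $122,345.
Year 2: DB = ⌊$122,345 × 150%/4⌋ = $45,879; SL = ⌊$105,845/3⌋ = $35,281 → take DB $45,879. Book value $76,466.
Accumulated through year 2 = $195,752 − $76,466 = $119,286.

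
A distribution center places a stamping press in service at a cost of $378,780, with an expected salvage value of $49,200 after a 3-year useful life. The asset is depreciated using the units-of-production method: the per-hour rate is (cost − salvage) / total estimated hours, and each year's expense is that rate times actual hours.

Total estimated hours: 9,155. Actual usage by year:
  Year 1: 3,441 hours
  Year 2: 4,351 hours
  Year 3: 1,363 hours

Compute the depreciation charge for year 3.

Depreciable base = $378,780 − $49,200 = $329,580.
Rate = $329,580 / 9,155 hours = $36 per hour.
Year 1: 3,441 × $36 = $123,876. Book value $254,904.
Year 2: 4,351 × $36 = $156,636. Book value $98,268.
Year 3: 1,363 × $36 = $49,068. Book value $49,200.

$49,068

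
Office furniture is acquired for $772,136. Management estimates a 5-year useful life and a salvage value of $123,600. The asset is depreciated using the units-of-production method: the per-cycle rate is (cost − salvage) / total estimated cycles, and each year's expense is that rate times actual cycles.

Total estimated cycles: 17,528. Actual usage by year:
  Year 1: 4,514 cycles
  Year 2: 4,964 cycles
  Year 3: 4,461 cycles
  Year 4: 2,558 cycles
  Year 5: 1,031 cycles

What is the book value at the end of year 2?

Depreciable base = $772,136 − $123,600 = $648,536.
Rate = $648,536 / 17,528 cycles = $37 per cycle.
Year 1: 4,514 × $37 = $167,018. Book value $605,118.
Year 2: 4,964 × $37 = $183,668. Book value $421,450.

$421,450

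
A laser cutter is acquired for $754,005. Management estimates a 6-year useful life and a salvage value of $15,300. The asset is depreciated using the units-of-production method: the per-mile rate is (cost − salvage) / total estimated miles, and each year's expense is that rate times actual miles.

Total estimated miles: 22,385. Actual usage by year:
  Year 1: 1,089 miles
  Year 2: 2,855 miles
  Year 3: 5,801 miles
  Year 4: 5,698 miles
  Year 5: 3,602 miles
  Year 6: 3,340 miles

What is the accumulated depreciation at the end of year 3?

Depreciable base = $754,005 − $15,300 = $738,705.
Rate = $738,705 / 22,385 miles = $33 per mile.
Year 1: 1,089 × $33 = $35,937. Book value $718,068.
Year 2: 2,855 × $33 = $94,215. Book value $623,853.
Year 3: 5,801 × $33 = $191,433. Book value $432,420.
Accumulated through year 3 = $754,005 − $432,420 = $321,585.

$321,585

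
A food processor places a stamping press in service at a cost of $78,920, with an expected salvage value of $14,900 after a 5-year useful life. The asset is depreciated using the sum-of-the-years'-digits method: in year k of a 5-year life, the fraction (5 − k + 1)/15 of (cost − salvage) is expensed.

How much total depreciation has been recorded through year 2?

Depreciable base = $78,920 − $14,900 = $64,020.
Sum of the years' digits = 5+4+3+2+1 = 15.
Year 1: $64,020 × 5/15 = $21,340. Book value $57,580.
Year 2: $64,020 × 4/15 = $17,072. Book value $40,508.
Accumulated through year 2 = $78,920 − $40,508 = $38,412.

$38,412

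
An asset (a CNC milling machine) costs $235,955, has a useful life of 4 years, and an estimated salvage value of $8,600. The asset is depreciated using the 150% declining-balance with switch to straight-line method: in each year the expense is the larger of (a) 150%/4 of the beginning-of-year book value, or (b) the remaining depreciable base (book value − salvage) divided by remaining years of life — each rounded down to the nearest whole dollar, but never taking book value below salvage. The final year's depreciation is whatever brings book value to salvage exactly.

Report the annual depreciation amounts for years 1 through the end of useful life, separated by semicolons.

Depreciable base = $235,955 − $8,600 = $227,355.
Year 1: DB = ⌊$235,955 × 150%/4⌋ = $88,483; SL = ⌊$227,355/4⌋ = $56,838 → take DB $88,483. Book value $147,472.
Year 2: DB = ⌊$147,472 × 150%/4⌋ = $55,302; SL = ⌊$138,872/3⌋ = $46,290 → take DB $55,302. Book value $92,170.
Year 3: DB = ⌊$92,170 × 150%/4⌋ = $34,563; SL = ⌊$83,570/2⌋ = $41,785 → take SL $41,785. Book value $50,385.
Year 4 (final): $50,385 − $8,600 = $41,785. Book value $8,600.

$88,483; $55,302; $41,785; $41,785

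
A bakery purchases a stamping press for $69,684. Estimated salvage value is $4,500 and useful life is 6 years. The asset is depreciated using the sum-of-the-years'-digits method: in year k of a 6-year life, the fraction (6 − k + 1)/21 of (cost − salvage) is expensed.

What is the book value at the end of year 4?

Depreciable base = $69,684 − $4,500 = $65,184.
Sum of the years' digits = 6+5+4+3+2+1 = 21.
Year 1: $65,184 × 6/21 = $18,624. Book value $51,060.
Year 2: $65,184 × 5/21 = $15,520. Book value $35,540.
Year 3: $65,184 × 4/21 = $12,416. Book value $23,124.
Year 4: $65,184 × 3/21 = $9,312. Book value $13,812.

$13,812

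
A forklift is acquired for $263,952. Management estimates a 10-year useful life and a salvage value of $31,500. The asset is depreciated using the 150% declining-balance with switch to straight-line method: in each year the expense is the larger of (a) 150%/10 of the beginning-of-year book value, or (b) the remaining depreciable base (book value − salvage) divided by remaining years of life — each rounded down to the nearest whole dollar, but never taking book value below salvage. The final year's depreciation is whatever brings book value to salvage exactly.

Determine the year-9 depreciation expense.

Depreciable base = $263,952 − $31,500 = $232,452.
Year 1: DB = ⌊$263,952 × 150%/10⌋ = $39,592; SL = ⌊$232,452/10⌋ = $23,245 → take DB $39,592. Book value $224,360.
Year 2: DB = ⌊$224,360 × 150%/10⌋ = $33,654; SL = ⌊$192,860/9⌋ = $21,428 → take DB $33,654. Book value $190,706.
Year 3: DB = ⌊$190,706 × 150%/10⌋ = $28,605; SL = ⌊$159,206/8⌋ = $19,900 → take DB $28,605. Book value $162,101.
Year 4: DB = ⌊$162,101 × 150%/10⌋ = $24,315; SL = ⌊$130,601/7⌋ = $18,657 → take DB $24,315. Book value $137,786.
Year 5: DB = ⌊$137,786 × 150%/10⌋ = $20,667; SL = ⌊$106,286/6⌋ = $17,714 → take DB $20,667. Book value $117,119.
Year 6: DB = ⌊$117,119 × 150%/10⌋ = $17,567; SL = ⌊$85,619/5⌋ = $17,123 → take DB $17,567. Book value $99,552.
Year 7: DB = ⌊$99,552 × 150%/10⌋ = $14,932; SL = ⌊$68,052/4⌋ = $17,013 → take SL $17,013. Book value $82,539.
Year 8: DB = ⌊$82,539 × 150%/10⌋ = $12,380; SL = ⌊$51,039/3⌋ = $17,013 → take SL $17,013. Book value $65,526.
Year 9: DB = ⌊$65,526 × 150%/10⌋ = $9,828; SL = ⌊$34,026/2⌋ = $17,013 → take SL $17,013. Book value $48,513.

$17,013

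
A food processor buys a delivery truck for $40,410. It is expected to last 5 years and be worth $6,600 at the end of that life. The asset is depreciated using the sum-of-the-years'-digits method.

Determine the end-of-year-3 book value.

$13,362

Depreciable base = $40,410 − $6,600 = $33,810.
Sum of the years' digits = 5+4+3+2+1 = 15.
Year 1: $33,810 × 5/15 = $11,270. Book value $29,140.
Year 2: $33,810 × 4/15 = $9,016. Book value $20,124.
Year 3: $33,810 × 3/15 = $6,762. Book value $13,362.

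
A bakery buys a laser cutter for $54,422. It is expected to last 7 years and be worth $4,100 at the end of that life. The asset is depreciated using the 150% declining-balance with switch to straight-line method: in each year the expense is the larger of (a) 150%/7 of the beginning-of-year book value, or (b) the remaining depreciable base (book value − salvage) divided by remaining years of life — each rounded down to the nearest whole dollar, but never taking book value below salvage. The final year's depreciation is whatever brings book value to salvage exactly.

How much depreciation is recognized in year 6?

Depreciable base = $54,422 − $4,100 = $50,322.
Year 1: DB = ⌊$54,422 × 150%/7⌋ = $11,661; SL = ⌊$50,322/7⌋ = $7,188 → take DB $11,661. Book value $42,761.
Year 2: DB = ⌊$42,761 × 150%/7⌋ = $9,163; SL = ⌊$38,661/6⌋ = $6,443 → take DB $9,163. Book value $33,598.
Year 3: DB = ⌊$33,598 × 150%/7⌋ = $7,199; SL = ⌊$29,498/5⌋ = $5,899 → take DB $7,199. Book value $26,399.
Year 4: DB = ⌊$26,399 × 150%/7⌋ = $5,656; SL = ⌊$22,299/4⌋ = $5,574 → take DB $5,656. Book value $20,743.
Year 5: DB = ⌊$20,743 × 150%/7⌋ = $4,444; SL = ⌊$16,643/3⌋ = $5,547 → take SL $5,547. Book value $15,196.
Year 6: DB = ⌊$15,196 × 150%/7⌋ = $3,256; SL = ⌊$11,096/2⌋ = $5,548 → take SL $5,548. Book value $9,648.

$5,548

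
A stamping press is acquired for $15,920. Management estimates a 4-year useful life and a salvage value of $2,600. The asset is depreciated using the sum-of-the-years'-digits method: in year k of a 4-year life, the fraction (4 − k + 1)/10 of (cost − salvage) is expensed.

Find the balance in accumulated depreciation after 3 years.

Depreciable base = $15,920 − $2,600 = $13,320.
Sum of the years' digits = 4+3+2+1 = 10.
Year 1: $13,320 × 4/10 = $5,328. Book value $10,592.
Year 2: $13,320 × 3/10 = $3,996. Book value $6,596.
Year 3: $13,320 × 2/10 = $2,664. Book value $3,932.
Accumulated through year 3 = $15,920 − $3,932 = $11,988.

$11,988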